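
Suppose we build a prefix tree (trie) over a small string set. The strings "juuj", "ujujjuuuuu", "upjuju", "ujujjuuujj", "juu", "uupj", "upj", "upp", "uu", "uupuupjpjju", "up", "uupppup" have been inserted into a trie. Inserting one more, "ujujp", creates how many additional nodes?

1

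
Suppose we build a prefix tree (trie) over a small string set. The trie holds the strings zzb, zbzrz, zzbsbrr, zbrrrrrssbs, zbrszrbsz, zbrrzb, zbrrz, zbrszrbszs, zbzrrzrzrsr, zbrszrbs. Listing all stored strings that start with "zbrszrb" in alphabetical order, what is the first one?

zbrszrbs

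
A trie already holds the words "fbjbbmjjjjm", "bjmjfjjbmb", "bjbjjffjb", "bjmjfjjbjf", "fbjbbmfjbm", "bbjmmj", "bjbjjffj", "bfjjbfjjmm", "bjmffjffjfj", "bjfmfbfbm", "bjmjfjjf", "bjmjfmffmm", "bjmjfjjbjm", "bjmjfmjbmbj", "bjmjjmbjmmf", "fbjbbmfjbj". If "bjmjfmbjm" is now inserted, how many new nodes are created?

3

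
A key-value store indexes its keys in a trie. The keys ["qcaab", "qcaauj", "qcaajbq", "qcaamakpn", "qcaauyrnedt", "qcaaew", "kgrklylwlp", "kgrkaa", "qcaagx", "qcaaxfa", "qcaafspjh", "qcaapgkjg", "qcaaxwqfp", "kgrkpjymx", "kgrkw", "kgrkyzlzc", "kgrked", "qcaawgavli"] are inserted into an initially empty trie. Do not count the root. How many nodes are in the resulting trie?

For each word, the new-node count is its length minus the longest prefix already in the trie:
  "qcaab" → 5 new (q, c, a, a, b)
  "qcaauj" → prefix "qcaa" already present; 2 new (u, j)
  "qcaajbq" → prefix "qcaa" already present; 3 new (j, b, q)
  "qcaamakpn" → prefix "qcaa" already present; 5 new (m, a, k, p, n)
  "qcaauyrnedt" → prefix "qcaau" already present; 6 new (y, r, n, e, d, t)
  "qcaaew" → prefix "qcaa" already present; 2 new (e, w)
  "kgrklylwlp" → 10 new (k, g, r, k, l, y, l, w, l, p)
  "kgrkaa" → prefix "kgrk" already present; 2 new (a, a)
  "qcaagx" → prefix "qcaa" already present; 2 new (g, x)
  "qcaaxfa" → prefix "qcaa" already present; 3 new (x, f, a)
  "qcaafspjh" → prefix "qcaa" already present; 5 new (f, s, p, j, h)
  "qcaapgkjg" → prefix "qcaa" already present; 5 new (p, g, k, j, g)
  "qcaaxwqfp" → prefix "qcaax" already present; 4 new (w, q, f, p)
  "kgrkpjymx" → prefix "kgrk" already present; 5 new (p, j, y, m, x)
  "kgrkw" → prefix "kgrk" already present; 1 new (w)
  "kgrkyzlzc" → prefix "kgrk" already present; 5 new (y, z, l, z, c)
  "kgrked" → prefix "kgrk" already present; 2 new (e, d)
  "qcaawgavli" → prefix "qcaa" already present; 6 new (w, g, a, v, l, i)
Total nodes = 5 + 2 + 3 + 5 + 6 + 2 + 10 + 2 + 2 + 3 + 5 + 5 + 4 + 5 + 1 + 5 + 2 + 6 = 73

73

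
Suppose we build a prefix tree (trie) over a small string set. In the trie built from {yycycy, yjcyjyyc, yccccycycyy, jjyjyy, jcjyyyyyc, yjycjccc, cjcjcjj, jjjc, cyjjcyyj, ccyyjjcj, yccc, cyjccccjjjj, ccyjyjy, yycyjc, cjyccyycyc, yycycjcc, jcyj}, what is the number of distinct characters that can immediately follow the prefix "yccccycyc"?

The children of the "yccccycyc" node are the distinct next characters among strings starting with "yccccycyc".
Distinct next characters after "yccccycyc": y.
That node has 1 child edge.

1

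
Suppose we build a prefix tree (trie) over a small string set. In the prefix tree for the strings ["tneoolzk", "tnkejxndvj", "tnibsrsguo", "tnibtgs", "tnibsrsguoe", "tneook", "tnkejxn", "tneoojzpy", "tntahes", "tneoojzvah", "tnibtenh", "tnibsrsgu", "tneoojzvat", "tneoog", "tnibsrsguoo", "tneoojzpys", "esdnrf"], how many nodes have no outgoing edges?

13

Leaves are exactly the stored words that no other stored word extends.
Those words: "esdnrf", "tneoog", "tneoojzpys", "tneoojzvah", "tneoojzvat", "tneook", "tneoolzk", "tnibsrsguoe", "tnibsrsguoo", "tnibtenh", "tnibtgs", "tnkejxndvj", "tntahes"
Leaf count: 13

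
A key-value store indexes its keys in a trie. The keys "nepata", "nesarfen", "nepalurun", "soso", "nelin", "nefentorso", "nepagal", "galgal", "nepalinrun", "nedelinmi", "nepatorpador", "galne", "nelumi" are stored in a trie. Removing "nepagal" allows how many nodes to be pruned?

3

After clearing the end-marker at "nepagal", prune upward until reaching a node still needed by another word.
The suffix "gal" (3 nodes) is used only by "nepagal"; the node for "nepa" still has the child "t", so pruning stops there.
Nodes removed: 3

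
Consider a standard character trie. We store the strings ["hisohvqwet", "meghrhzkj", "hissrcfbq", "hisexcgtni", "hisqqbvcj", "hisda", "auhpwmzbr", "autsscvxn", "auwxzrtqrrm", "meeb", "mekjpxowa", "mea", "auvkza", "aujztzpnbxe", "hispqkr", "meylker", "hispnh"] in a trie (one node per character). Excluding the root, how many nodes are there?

99

Count nodes per top-level branch (shared prefixes stored once):
  'a'-branch (auhpwmzbr, aujztzpnbxe, autsscvxn, auvkza, auwxzrtqrrm): 38 nodes
  'h'-branch (hisda, hisexcgtni, hisohvqwet, hispnh, hispqkr, hisqqbvcj, hissrcfbq): 37 nodes
  'm'-branch (mea, meeb, meghrhzkj, mekjpxowa, meylker): 24 nodes
Sum: 99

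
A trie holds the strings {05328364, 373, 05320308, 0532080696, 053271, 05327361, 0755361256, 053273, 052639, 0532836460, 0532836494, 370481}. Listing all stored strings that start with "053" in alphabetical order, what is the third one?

Words with prefix "053", in lexicographic order: "05320308", "0532080696", "053271", "053273", "05327361", "05328364", "0532836460", "0532836494"
The 3rd is 053271.

053271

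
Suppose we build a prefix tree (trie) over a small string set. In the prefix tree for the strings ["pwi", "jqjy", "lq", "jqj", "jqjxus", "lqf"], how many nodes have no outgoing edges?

4

Leaves are exactly the stored words that no other stored word extends.
Those words: "jqjxus", "jqjy", "lqf", "pwi"
Leaf count: 4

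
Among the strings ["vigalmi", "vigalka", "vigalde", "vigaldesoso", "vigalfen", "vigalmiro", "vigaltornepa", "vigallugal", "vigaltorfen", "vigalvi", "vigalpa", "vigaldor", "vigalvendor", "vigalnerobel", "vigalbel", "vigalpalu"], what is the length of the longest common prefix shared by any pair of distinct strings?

8

The deepest shared node is where two words last agree before diverging.
"vigaltorfen" and "vigaltornepa" agree on "vigaltor" (8 characters) before diverging; nothing deeper is shared.
Longest shared-prefix length: 8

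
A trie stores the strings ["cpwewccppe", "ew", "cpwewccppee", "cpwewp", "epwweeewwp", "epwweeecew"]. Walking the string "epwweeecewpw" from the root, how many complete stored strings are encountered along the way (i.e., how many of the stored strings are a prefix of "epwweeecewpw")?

Traverse "epwweeecewpw" character by character; count nodes along the way that are marked as word ends.
Prefixes of the query that are stored words: "epwweeecew"
Count: 1

1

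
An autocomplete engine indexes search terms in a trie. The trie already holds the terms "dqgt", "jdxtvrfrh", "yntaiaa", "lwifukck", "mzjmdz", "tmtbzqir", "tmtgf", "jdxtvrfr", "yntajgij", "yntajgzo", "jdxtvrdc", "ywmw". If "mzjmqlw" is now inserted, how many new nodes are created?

3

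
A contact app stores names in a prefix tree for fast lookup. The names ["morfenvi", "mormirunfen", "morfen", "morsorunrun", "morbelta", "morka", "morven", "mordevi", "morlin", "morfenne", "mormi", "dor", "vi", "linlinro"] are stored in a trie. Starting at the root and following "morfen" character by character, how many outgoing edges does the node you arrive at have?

2

Follow the path "morfen" to its node, then look at its outgoing edges.
Distinct next characters after "morfen": n, v.
That node has 2 child edges.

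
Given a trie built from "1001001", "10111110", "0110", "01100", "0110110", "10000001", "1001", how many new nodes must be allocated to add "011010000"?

4

Walking "011010000" from the root, the first 5 characters ("01101") follow existing edges; "0" is the first miss.
New nodes needed: |"011010000"| − 5 = 9 − 5 = 4.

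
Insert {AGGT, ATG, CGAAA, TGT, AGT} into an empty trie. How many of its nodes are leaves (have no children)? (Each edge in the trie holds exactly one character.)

5

A leaf is a node with no children — equivalently, the end of a word that is not a proper prefix of any other stored word.
Those words: "AGGT", "AGT", "ATG", "CGAAA", "TGT"
Leaf count: 5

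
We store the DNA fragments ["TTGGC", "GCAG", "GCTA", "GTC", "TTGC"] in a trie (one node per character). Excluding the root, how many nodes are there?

Trace insertions, counting only characters that open a new branch:
  "TTGGC" → 5 new (T, T, G, G, C)
  "GCAG" → 4 new (G, C, A, G)
  "GCTA" → prefix "GC" already present; 2 new (T, A)
  "GTC" → prefix "G" already present; 2 new (T, C)
  "TTGC" → prefix "TTG" already present; 1 new (C)
Total nodes = 5 + 4 + 2 + 2 + 1 = 14

14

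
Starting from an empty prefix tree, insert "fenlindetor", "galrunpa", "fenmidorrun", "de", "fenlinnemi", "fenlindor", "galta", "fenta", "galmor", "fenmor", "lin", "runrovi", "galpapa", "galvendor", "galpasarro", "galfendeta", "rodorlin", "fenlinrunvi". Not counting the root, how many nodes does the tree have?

For each word, the new-node count is its length minus the longest prefix already in the trie:
  "fenlindetor" → 11 new (f, e, n, l, i, n, d, e, t, o, r)
  "galrunpa" → 8 new (g, a, l, r, u, n, p, a)
  "fenmidorrun" → prefix "fen" already present; 8 new (m, i, d, o, r, r, u, n)
  "de" → 2 new (d, e)
  "fenlinnemi" → prefix "fenlin" already present; 4 new (n, e, m, i)
  "fenlindor" → prefix "fenlind" already present; 2 new (o, r)
  "galta" → prefix "gal" already present; 2 new (t, a)
  "fenta" → prefix "fen" already present; 2 new (t, a)
  "galmor" → prefix "gal" already present; 3 new (m, o, r)
  "fenmor" → prefix "fenm" already present; 2 new (o, r)
  "lin" → 3 new (l, i, n)
  "runrovi" → 7 new (r, u, n, r, o, v, i)
  "galpapa" → prefix "gal" already present; 4 new (p, a, p, a)
  "galvendor" → prefix "gal" already present; 6 new (v, e, n, d, o, r)
  "galpasarro" → prefix "galpa" already present; 5 new (s, a, r, r, o)
  "galfendeta" → prefix "gal" already present; 7 new (f, e, n, d, e, t, a)
  "rodorlin" → prefix "r" already present; 7 new (o, d, o, r, l, i, n)
  "fenlinrunvi" → prefix "fenlin" already present; 5 new (r, u, n, v, i)
Total nodes = 11 + 8 + 8 + 2 + 4 + 2 + 2 + 2 + 3 + 2 + 3 + 7 + 4 + 6 + 5 + 7 + 7 + 5 = 88

88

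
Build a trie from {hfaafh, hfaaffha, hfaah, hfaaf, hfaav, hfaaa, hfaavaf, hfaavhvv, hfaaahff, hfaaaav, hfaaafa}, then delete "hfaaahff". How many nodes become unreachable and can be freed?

Walk "hfaaahff" from the leaf back toward the root, removing each node that no remaining word uses.
The suffix "hff" (3 nodes) is used only by "hfaaahff"; the node for "hfaaa" still has the child "a", so pruning stops there.
Nodes removed: 3

3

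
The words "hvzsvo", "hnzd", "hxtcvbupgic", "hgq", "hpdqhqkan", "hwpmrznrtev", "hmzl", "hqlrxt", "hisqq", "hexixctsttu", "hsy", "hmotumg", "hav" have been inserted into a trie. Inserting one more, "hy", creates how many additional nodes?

"h" is already a path in the trie; the remaining "y" must be added.
New nodes needed: |"hy"| − 1 = 2 − 1 = 1.

1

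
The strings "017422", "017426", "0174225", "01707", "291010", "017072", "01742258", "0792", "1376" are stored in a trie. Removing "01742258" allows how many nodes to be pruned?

After clearing the end-marker at "01742258", prune upward until reaching a node still needed by another word.
The suffix "8" (1 node) is used only by "01742258"; "0174225" is itself a stored word, so pruning stops there.
Nodes removed: 1

1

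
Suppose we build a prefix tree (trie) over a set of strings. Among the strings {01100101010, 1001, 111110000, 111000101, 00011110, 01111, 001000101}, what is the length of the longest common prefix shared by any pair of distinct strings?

The deepest shared node is where two words last agree before diverging.
"01100101010" and "01111" agree on "011" (3 characters) before diverging; nothing deeper is shared.
Longest shared-prefix length: 3

3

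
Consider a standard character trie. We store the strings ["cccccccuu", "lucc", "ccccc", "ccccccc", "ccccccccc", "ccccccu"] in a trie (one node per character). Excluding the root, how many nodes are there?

16

Count nodes per top-level branch (shared prefixes stored once):
  'c'-branch (ccccc, ccccccc, ccccccccc, cccccccuu, ccccccu): 12 nodes
  'l'-branch (lucc): 4 nodes
Sum: 16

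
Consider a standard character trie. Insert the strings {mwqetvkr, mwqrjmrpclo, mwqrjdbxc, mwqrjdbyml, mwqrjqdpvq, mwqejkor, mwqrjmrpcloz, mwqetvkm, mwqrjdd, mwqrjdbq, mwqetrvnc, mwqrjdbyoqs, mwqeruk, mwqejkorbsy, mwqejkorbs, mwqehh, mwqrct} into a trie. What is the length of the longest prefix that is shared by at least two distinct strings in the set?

11

The deepest shared node is where two words last agree before diverging.
e.g. "mwqrjmrpclo" and "mwqrjmrpcloz" share the prefix "mwqrjmrpclo" of length 11; no pair shares a longer one.
Longest shared-prefix length: 11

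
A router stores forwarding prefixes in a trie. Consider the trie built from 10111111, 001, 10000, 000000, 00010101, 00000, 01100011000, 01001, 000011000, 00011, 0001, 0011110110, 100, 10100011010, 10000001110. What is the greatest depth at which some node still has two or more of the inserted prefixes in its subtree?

5

Equivalently: take the maximum, over all pairs, of their longest common prefix length.
"00000" and "000000" agree on "00000" (5 characters) before diverging; nothing deeper is shared.
Longest shared-prefix length: 5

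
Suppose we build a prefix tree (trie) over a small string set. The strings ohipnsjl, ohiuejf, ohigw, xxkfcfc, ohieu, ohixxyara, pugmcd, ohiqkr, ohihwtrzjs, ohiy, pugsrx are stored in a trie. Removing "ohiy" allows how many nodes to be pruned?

1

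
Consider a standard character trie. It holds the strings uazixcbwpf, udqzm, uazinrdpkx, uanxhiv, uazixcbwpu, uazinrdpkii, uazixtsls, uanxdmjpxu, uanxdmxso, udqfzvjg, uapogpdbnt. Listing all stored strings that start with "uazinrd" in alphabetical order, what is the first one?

Words with prefix "uazinrd", in lexicographic order: "uazinrdpkii", "uazinrdpkx"
Position 1: uazinrdpkii

uazinrdpkii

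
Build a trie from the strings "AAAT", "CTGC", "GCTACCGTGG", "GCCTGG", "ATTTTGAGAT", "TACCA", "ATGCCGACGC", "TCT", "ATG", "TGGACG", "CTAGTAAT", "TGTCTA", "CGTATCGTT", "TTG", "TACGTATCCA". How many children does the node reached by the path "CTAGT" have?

The children of the "CTAGT" node are the distinct next characters among strings starting with "CTAGT".
Distinct next characters after "CTAGT": A.
That node has 1 child edge.

1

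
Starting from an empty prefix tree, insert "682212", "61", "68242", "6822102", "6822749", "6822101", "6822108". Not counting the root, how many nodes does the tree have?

16

Count nodes per top-level branch (shared prefixes stored once):
  '6'-branch (61, 6822101, 6822102, 6822108, 682212, 6822749, 68242): 16 nodes
Sum: 16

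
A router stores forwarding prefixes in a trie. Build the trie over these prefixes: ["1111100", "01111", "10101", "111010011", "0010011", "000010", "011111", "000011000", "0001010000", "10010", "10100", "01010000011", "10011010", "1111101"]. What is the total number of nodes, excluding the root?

Insert word by word; a character creates a node only if that edge doesn't already exist:
  "1111100" → 7 new (1, 1, 1, 1, 1, 0, 0)
  "01111" → 5 new (0, 1, 1, 1, 1)
  "10101" → prefix "1" already present; 4 new (0, 1, 0, 1)
  "111010011" → prefix "111" already present; 6 new (0, 1, 0, 0, 1, 1)
  "0010011" → prefix "0" already present; 6 new (0, 1, 0, 0, 1, 1)
  "000010" → prefix "00" already present; 4 new (0, 0, 1, 0)
  "011111" → prefix "01111" already present; 1 new (1)
  "000011000" → prefix "00001" already present; 4 new (1, 0, 0, 0)
  "0001010000" → prefix "000" already present; 7 new (1, 0, 1, 0, 0, 0, 0)
  "10010" → prefix "10" already present; 3 new (0, 1, 0)
  "10100" → prefix "1010" already present; 1 new (0)
  "01010000011" → prefix "01" already present; 9 new (0, 1, 0, 0, 0, 0, 0, 1, 1)
  "10011010" → prefix "1001" already present; 4 new (1, 0, 1, 0)
  "1111101" → prefix "111110" already present; 1 new (1)
Total nodes = 7 + 5 + 4 + 6 + 6 + 4 + 1 + 4 + 7 + 3 + 1 + 9 + 4 + 1 = 62

62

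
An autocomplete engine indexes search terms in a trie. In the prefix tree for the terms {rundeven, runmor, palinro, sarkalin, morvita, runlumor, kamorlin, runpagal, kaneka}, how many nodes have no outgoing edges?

A leaf is a node with no children — equivalently, the end of a word that is not a proper prefix of any other stored word.
Those words: "kamorlin", "kaneka", "morvita", "palinro", "rundeven", "runlumor", "runmor", "runpagal", "sarkalin"
Leaf count: 9

9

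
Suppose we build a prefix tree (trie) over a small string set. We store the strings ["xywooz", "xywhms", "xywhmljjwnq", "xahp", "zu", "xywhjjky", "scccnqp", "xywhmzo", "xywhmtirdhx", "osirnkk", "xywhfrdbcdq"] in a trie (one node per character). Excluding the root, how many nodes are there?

Trace insertions, counting only characters that open a new branch:
  "xywooz" → 6 new (x, y, w, o, o, z)
  "xywhms" → prefix "xyw" already present; 3 new (h, m, s)
  "xywhmljjwnq" → prefix "xywhm" already present; 6 new (l, j, j, w, n, q)
  "xahp" → prefix "x" already present; 3 new (a, h, p)
  "zu" → 2 new (z, u)
  "xywhjjky" → prefix "xywh" already present; 4 new (j, j, k, y)
  "scccnqp" → 7 new (s, c, c, c, n, q, p)
  "xywhmzo" → prefix "xywhm" already present; 2 new (z, o)
  "xywhmtirdhx" → prefix "xywhm" already present; 6 new (t, i, r, d, h, x)
  "osirnkk" → 7 new (o, s, i, r, n, k, k)
  "xywhfrdbcdq" → prefix "xywh" already present; 7 new (f, r, d, b, c, d, q)
Total nodes = 6 + 3 + 6 + 3 + 2 + 4 + 7 + 2 + 6 + 7 + 7 = 53

53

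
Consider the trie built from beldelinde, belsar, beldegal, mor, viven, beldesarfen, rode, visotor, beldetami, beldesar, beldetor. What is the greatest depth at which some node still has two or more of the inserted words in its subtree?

The deepest shared node is where two words last agree before diverging.
e.g. "beldesar" and "beldesarfen" share the prefix "beldesar" of length 8; no pair shares a longer one.
Longest shared-prefix length: 8

8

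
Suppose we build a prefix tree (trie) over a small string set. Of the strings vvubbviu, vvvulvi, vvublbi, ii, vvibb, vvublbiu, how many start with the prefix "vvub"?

3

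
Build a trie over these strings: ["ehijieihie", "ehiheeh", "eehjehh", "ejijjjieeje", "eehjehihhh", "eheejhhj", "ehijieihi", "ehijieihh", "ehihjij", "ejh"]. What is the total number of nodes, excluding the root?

Count nodes per top-level branch (shared prefixes stored once):
  'e'-branch (eehjehh, eehjehihhh, eheejhhj, ehiheeh, ehihjij, ehijieihh, ehijieihi, ehijieihie, ejh, ejijjjieeje): 45 nodes
Sum: 45

45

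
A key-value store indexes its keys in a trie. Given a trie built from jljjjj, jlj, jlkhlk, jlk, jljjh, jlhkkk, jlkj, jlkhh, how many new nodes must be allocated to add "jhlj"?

Walking "jhlj" from the root, the first 1 characters ("j") follow existing edges; "h" is the first miss.
Each of the 3 remaining characters creates one node.

3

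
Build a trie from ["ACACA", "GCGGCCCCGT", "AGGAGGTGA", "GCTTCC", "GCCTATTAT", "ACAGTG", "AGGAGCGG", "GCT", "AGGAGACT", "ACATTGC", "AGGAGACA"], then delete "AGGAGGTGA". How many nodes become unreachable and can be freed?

A node on "AGGAGGTGA"'s path can go only if nothing else ends at it or branches off below it.
The suffix "GTGA" (4 nodes) is used only by "AGGAGGTGA"; the node for "AGGAG" still has the child "C", so pruning stops there.
Nodes removed: 4

4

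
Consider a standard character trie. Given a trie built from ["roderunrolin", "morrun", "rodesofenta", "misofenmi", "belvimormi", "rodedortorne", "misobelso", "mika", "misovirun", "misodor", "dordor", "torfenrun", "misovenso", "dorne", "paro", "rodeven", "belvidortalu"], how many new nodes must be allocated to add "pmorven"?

"p" is already a path in the trie; the remaining "morven" must be added.
Each of the 6 remaining characters creates one node.

6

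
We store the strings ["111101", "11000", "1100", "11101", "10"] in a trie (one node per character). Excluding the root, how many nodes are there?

Insert word by word; a character creates a node only if that edge doesn't already exist:
  "111101" → 6 new (1, 1, 1, 1, 0, 1)
  "11000" → prefix "11" already present; 3 new (0, 0, 0)
  "1100" → prefix "1100" already present; 0 new (none)
  "11101" → prefix "111" already present; 2 new (0, 1)
  "10" → prefix "1" already present; 1 new (0)
Total nodes = 6 + 3 + 0 + 2 + 1 = 12

12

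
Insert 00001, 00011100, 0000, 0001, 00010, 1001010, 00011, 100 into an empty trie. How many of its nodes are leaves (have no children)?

4

A leaf is a node with no children — equivalently, the end of a word that is not a proper prefix of any other stored word.
Those words: "00001", "00010", "00011100", "1001010"
Leaf count: 4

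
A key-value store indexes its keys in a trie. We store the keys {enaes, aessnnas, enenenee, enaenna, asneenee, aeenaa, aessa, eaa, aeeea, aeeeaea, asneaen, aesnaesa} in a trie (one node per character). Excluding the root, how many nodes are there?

Insert word by word; a character creates a node only if that edge doesn't already exist:
  "enaes" → 5 new (e, n, a, e, s)
  "aessnnas" → 8 new (a, e, s, s, n, n, a, s)
  "enenenee" → prefix "en" already present; 6 new (e, n, e, n, e, e)
  "enaenna" → prefix "enae" already present; 3 new (n, n, a)
  "asneenee" → prefix "a" already present; 7 new (s, n, e, e, n, e, e)
  "aeenaa" → prefix "ae" already present; 4 new (e, n, a, a)
  "aessa" → prefix "aess" already present; 1 new (a)
  "eaa" → prefix "e" already present; 2 new (a, a)
  "aeeea" → prefix "aee" already present; 2 new (e, a)
  "aeeeaea" → prefix "aeeea" already present; 2 new (e, a)
  "asneaen" → prefix "asne" already present; 3 new (a, e, n)
  "aesnaesa" → prefix "aes" already present; 5 new (n, a, e, s, a)
Total nodes = 5 + 8 + 6 + 3 + 7 + 4 + 1 + 2 + 2 + 2 + 3 + 5 = 48

48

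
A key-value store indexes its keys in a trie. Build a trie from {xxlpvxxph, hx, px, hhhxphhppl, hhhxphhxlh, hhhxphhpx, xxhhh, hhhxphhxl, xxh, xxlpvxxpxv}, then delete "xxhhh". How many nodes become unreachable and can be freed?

Walk "xxhhh" from the leaf back toward the root, removing each node that no remaining word uses.
The suffix "hh" (2 nodes) is used only by "xxhhh"; "xxh" is itself a stored word, so pruning stops there.
Nodes removed: 2

2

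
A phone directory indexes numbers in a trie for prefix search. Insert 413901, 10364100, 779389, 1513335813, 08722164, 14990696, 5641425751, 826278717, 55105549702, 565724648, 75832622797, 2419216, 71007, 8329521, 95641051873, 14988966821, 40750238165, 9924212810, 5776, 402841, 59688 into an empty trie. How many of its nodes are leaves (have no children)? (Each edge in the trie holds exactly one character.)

Leaves are exactly the stored words that no other stored word extends.
Those words: "08722164", "10364100", "14988966821", "14990696", "1513335813", "2419216", "402841", "40750238165", "413901", "55105549702", "5641425751", "565724648", "5776", "59688", "71007", "75832622797", "779389", "826278717", "8329521", "95641051873", "9924212810"
Leaf count: 21

21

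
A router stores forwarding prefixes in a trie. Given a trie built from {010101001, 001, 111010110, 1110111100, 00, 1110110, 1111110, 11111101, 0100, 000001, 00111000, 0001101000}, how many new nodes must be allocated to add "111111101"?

3

The longest prefix of "111111101" already in the trie is "111111" (length 6).
So 9 − 6 = 3 new nodes.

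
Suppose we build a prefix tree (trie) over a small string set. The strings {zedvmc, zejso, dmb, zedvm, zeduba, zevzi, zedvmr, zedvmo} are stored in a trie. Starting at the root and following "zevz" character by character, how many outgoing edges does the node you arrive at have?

The children of the "zevz" node are the distinct next characters among strings starting with "zevz".
Characters that immediately follow "zevz" among the stored strings: {i}.
That node has 1 child edge.

1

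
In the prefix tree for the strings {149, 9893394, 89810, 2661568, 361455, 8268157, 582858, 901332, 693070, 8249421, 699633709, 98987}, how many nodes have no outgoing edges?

12

A leaf is a node with no children — equivalently, the end of a word that is not a proper prefix of any other stored word.
Those words: "149", "2661568", "361455", "582858", "693070", "699633709", "8249421", "8268157", "89810", "901332", "9893394", "98987"
Leaf count: 12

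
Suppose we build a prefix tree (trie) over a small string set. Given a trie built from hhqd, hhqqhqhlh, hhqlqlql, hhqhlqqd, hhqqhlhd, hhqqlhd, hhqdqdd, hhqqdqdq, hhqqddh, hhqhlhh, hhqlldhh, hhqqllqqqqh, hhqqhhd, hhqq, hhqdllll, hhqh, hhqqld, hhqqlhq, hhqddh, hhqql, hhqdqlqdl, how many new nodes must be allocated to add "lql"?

"lql" shares no prefix with any stored word, so all 3 characters open new nodes.
3 − 0 = 3 new nodes.

3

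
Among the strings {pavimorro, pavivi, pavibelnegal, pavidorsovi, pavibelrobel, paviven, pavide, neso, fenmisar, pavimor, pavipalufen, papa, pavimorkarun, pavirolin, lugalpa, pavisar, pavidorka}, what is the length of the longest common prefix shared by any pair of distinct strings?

7

The deepest shared node is where two words last agree before diverging.
e.g. "pavibelnegal" and "pavibelrobel" share the prefix "pavibel" of length 7; no pair shares a longer one.
Longest shared-prefix length: 7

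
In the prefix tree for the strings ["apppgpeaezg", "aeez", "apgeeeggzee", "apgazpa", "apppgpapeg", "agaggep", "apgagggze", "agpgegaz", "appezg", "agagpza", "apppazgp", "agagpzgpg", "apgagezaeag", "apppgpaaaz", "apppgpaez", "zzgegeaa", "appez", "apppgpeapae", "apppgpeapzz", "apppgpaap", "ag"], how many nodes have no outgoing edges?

Leaves are exactly the stored words that no other stored word extends.
Those words: "aeez", "agaggep", "agagpza", "agagpzgpg", "agpgegaz", "apgagezaeag", "apgagggze", "apgazpa", "apgeeeggzee", "appezg", "apppazgp", "apppgpaaaz", "apppgpaap", "apppgpaez", "apppgpapeg", "apppgpeaezg", "apppgpeapae", "apppgpeapzz", "zzgegeaa"
Leaf count: 19

19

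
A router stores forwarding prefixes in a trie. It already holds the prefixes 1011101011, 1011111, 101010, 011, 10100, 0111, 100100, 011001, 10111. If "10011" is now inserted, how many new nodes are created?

1

"1001" is already a path in the trie; the remaining "1" must be added.
New nodes needed: |"10011"| − 4 = 5 − 4 = 1.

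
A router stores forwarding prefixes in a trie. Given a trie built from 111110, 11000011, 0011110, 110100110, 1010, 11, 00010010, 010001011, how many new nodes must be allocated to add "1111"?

"1111" is already a full path in the trie; only an end-marker is added.
No new nodes are needed: 0.

0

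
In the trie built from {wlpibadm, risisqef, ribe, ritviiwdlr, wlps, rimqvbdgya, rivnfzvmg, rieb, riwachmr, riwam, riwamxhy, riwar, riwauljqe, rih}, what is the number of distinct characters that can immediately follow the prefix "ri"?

8

The children of the "ri" node are the distinct next characters among strings starting with "ri".
Distinct next characters after "ri": b, e, h, m, s, t, v, w.
That node has 8 child edges.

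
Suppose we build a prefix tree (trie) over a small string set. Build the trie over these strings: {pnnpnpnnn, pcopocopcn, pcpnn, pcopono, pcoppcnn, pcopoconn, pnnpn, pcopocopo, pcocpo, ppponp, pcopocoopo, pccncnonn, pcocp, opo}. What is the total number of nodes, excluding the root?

51

Trace insertions, counting only characters that open a new branch:
  "pnnpnpnnn" → 9 new (p, n, n, p, n, p, n, n, n)
  "pcopocopcn" → prefix "p" already present; 9 new (c, o, p, o, c, o, p, c, n)
  "pcpnn" → prefix "pc" already present; 3 new (p, n, n)
  "pcopono" → prefix "pcopo" already present; 2 new (n, o)
  "pcoppcnn" → prefix "pcop" already present; 4 new (p, c, n, n)
  "pcopoconn" → prefix "pcopoco" already present; 2 new (n, n)
  "pnnpn" → prefix "pnnpn" already present; 0 new (none)
  "pcopocopo" → prefix "pcopocop" already present; 1 new (o)
  "pcocpo" → prefix "pco" already present; 3 new (c, p, o)
  "ppponp" → prefix "p" already present; 5 new (p, p, o, n, p)
  "pcopocoopo" → prefix "pcopoco" already present; 3 new (o, p, o)
  "pccncnonn" → prefix "pc" already present; 7 new (c, n, c, n, o, n, n)
  "pcocp" → prefix "pcocp" already present; 0 new (none)
  "opo" → 3 new (o, p, o)
Total nodes = 9 + 9 + 3 + 2 + 4 + 2 + 0 + 1 + 3 + 5 + 3 + 7 + 0 + 3 = 51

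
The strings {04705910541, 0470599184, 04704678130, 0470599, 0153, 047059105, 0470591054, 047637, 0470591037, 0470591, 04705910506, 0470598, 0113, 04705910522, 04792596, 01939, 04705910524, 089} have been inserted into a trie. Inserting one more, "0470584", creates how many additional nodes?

2

"04705" is already a path in the trie; the remaining "84" must be added.
So 7 − 5 = 2 new nodes.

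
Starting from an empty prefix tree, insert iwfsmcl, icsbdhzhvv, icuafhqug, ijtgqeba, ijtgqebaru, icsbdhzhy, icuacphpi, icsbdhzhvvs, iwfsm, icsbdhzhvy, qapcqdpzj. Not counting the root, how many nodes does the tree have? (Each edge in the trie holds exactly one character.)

Insert word by word; a character creates a node only if that edge doesn't already exist:
  "iwfsmcl" → 7 new (i, w, f, s, m, c, l)
  "icsbdhzhvv" → prefix "i" already present; 9 new (c, s, b, d, h, z, h, v, v)
  "icuafhqug" → prefix "ic" already present; 7 new (u, a, f, h, q, u, g)
  "ijtgqeba" → prefix "i" already present; 7 new (j, t, g, q, e, b, a)
  "ijtgqebaru" → prefix "ijtgqeba" already present; 2 new (r, u)
  "icsbdhzhy" → prefix "icsbdhzh" already present; 1 new (y)
  "icuacphpi" → prefix "icua" already present; 5 new (c, p, h, p, i)
  "icsbdhzhvvs" → prefix "icsbdhzhvv" already present; 1 new (s)
  "iwfsm" → prefix "iwfsm" already present; 0 new (none)
  "icsbdhzhvy" → prefix "icsbdhzhv" already present; 1 new (y)
  "qapcqdpzj" → 9 new (q, a, p, c, q, d, p, z, j)
Total nodes = 7 + 9 + 7 + 7 + 2 + 1 + 5 + 1 + 0 + 1 + 9 = 49

49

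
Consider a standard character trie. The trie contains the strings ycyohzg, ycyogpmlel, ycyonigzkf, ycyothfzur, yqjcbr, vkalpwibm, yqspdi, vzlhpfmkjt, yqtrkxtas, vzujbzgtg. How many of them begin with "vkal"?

1

Filter for entries beginning with "vkal":
Words under "vkal": vkalpwibm
Count: 1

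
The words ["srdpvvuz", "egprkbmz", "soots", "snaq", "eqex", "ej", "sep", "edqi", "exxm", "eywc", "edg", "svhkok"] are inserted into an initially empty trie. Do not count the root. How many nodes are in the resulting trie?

Count nodes per top-level branch (shared prefixes stored once):
  'e'-branch (edg, edqi, egprkbmz, ej, eqex, exxm, eywc): 22 nodes
  's'-branch (sep, snaq, soots, srdpvvuz, svhkok): 22 nodes
Sum: 44

44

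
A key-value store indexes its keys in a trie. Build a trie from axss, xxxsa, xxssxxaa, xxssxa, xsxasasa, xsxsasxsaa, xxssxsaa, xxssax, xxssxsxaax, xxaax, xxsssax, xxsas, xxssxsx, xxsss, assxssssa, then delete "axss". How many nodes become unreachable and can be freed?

3

Walk "axss" from the leaf back toward the root, removing each node that no remaining word uses.
The suffix "xss" (3 nodes) is used only by "axss"; the node for "a" still has the child "s", so pruning stops there.
Nodes removed: 3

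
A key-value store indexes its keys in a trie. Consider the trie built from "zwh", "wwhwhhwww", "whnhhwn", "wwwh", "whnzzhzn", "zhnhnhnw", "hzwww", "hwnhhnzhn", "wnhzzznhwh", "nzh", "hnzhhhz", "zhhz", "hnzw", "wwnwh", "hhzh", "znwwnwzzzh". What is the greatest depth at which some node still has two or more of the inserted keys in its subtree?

3

Equivalently: take the maximum, over all pairs, of their longest common prefix length.
"hnzhhhz" and "hnzw" agree on "hnz" (3 characters) before diverging; nothing deeper is shared.
Longest shared-prefix length: 3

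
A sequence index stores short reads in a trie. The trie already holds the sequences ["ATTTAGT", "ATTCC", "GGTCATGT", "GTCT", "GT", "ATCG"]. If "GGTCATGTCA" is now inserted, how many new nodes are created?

2

"GGTCATGT" is already a path in the trie; the remaining "CA" must be added.
Each of the 2 remaining characters creates one node.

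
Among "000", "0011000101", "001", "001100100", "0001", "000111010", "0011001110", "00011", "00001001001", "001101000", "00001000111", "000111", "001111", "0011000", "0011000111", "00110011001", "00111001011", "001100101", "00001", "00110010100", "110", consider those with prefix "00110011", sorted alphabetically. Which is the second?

0011001110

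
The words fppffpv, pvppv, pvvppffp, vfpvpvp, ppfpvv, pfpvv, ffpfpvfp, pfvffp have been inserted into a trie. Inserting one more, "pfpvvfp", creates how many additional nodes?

2

Walking "pfpvvfp" from the root, the first 5 characters ("pfpvv") follow existing edges; "f" is the first miss.
New nodes needed: |"pfpvvfp"| − 5 = 7 − 5 = 2.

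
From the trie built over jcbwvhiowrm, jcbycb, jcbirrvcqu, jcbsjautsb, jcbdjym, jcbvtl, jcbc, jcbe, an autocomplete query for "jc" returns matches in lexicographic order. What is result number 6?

DFS of the "jc" subtree visits, in order: "jcbc", "jcbdjym", "jcbe", "jcbirrvcqu", "jcbsjautsb", "jcbvtl", "jcbwvhiowrm", "jcbycb"
The 6th is jcbvtl.

jcbvtl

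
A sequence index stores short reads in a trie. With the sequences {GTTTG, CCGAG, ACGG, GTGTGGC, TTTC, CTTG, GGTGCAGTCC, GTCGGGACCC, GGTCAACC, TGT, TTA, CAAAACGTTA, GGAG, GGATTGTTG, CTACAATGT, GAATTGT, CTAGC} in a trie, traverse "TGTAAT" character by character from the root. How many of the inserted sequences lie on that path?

Walk "TGTAAT" from the root; an end-of-word marker is hit whenever a stored word is a prefix of "TGTAAT".
Prefixes of the query that are stored words: "TGT"
Count: 1

1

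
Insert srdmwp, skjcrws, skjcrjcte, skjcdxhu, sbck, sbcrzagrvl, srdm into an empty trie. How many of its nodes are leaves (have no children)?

Leaves are exactly the stored words that no other stored word extends.
Those words: "sbck", "sbcrzagrvl", "skjcdxhu", "skjcrjcte", "skjcrws", "srdmwp"
Leaf count: 6

6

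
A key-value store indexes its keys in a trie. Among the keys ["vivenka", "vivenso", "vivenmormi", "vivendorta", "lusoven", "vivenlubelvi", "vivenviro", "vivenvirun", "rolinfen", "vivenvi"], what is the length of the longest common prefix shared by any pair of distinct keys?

Equivalently: take the maximum, over all pairs, of their longest common prefix length.
"vivenviro" and "vivenvirun" agree on "vivenvir" (8 characters) before diverging; nothing deeper is shared.
Longest shared-prefix length: 8

8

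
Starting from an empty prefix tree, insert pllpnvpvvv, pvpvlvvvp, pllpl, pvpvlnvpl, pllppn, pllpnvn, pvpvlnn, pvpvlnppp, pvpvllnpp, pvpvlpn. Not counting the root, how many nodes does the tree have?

36

Insert word by word; a character creates a node only if that edge doesn't already exist:
  "pllpnvpvvv" → 10 new (p, l, l, p, n, v, p, v, v, v)
  "pvpvlvvvp" → prefix "p" already present; 8 new (v, p, v, l, v, v, v, p)
  "pllpl" → prefix "pllp" already present; 1 new (l)
  "pvpvlnvpl" → prefix "pvpvl" already present; 4 new (n, v, p, l)
  "pllppn" → prefix "pllp" already present; 2 new (p, n)
  "pllpnvn" → prefix "pllpnv" already present; 1 new (n)
  "pvpvlnn" → prefix "pvpvln" already present; 1 new (n)
  "pvpvlnppp" → prefix "pvpvln" already present; 3 new (p, p, p)
  "pvpvllnpp" → prefix "pvpvl" already present; 4 new (l, n, p, p)
  "pvpvlpn" → prefix "pvpvl" already present; 2 new (p, n)
Total nodes = 10 + 8 + 1 + 4 + 2 + 1 + 1 + 3 + 4 + 2 = 36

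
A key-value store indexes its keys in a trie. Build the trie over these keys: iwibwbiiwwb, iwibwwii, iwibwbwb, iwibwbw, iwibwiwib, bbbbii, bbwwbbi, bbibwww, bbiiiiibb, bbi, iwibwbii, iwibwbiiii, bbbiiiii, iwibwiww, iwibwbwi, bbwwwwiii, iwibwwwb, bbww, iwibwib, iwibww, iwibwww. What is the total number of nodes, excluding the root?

Trace insertions, counting only characters that open a new branch:
  "iwibwbiiwwb" → 11 new (i, w, i, b, w, b, i, i, w, w, b)
  "iwibwwii" → prefix "iwibw" already present; 3 new (w, i, i)
  "iwibwbwb" → prefix "iwibwb" already present; 2 new (w, b)
  "iwibwbw" → prefix "iwibwbw" already present; 0 new (none)
  "iwibwiwib" → prefix "iwibw" already present; 4 new (i, w, i, b)
  "bbbbii" → 6 new (b, b, b, b, i, i)
  "bbwwbbi" → prefix "bb" already present; 5 new (w, w, b, b, i)
  "bbibwww" → prefix "bb" already present; 5 new (i, b, w, w, w)
  "bbiiiiibb" → prefix "bbi" already present; 6 new (i, i, i, i, b, b)
  "bbi" → prefix "bbi" already present; 0 new (none)
  "iwibwbii" → prefix "iwibwbii" already present; 0 new (none)
  "iwibwbiiii" → prefix "iwibwbii" already present; 2 new (i, i)
  "bbbiiiii" → prefix "bbb" already present; 5 new (i, i, i, i, i)
  "iwibwiww" → prefix "iwibwiw" already present; 1 new (w)
  "iwibwbwi" → prefix "iwibwbw" already present; 1 new (i)
  "bbwwwwiii" → prefix "bbww" already present; 5 new (w, w, i, i, i)
  "iwibwwwb" → prefix "iwibww" already present; 2 new (w, b)
  "bbww" → prefix "bbww" already present; 0 new (none)
  "iwibwib" → prefix "iwibwi" already present; 1 new (b)
  "iwibww" → prefix "iwibww" already present; 0 new (none)
  "iwibwww" → prefix "iwibwww" already present; 0 new (none)
Total nodes = 11 + 3 + 2 + 0 + 4 + 6 + 5 + 5 + 6 + 0 + 0 + 2 + 5 + 1 + 1 + 5 + 2 + 0 + 1 + 0 + 0 = 59

59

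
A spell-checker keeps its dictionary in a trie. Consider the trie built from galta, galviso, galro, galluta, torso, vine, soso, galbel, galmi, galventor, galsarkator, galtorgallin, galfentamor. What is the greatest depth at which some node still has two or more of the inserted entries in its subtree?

Look for the deepest trie node that still has at least two words in its subtree.
e.g. "galta" and "galtorgallin" share the prefix "galt" of length 4; no pair shares a longer one.
Longest shared-prefix length: 4

4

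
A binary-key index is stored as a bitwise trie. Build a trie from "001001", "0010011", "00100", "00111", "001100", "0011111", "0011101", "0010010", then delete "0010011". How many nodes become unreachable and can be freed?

After clearing the end-marker at "0010011", prune upward until reaching a node still needed by another word.
The suffix "1" (1 node) is used only by "0010011"; the node for "001001" still has the child "0", so pruning stops there.
Nodes removed: 1

1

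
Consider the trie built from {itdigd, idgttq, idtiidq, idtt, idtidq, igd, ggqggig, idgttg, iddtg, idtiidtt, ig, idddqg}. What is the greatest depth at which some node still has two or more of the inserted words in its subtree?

Equivalently: take the maximum, over all pairs, of their longest common prefix length.
"idtiidq" and "idtiidtt" agree on "idtiid" (6 characters) before diverging; nothing deeper is shared.
Longest shared-prefix length: 6

6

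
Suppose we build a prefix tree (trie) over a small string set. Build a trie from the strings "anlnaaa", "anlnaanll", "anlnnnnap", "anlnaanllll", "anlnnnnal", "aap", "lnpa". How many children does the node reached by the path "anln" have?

2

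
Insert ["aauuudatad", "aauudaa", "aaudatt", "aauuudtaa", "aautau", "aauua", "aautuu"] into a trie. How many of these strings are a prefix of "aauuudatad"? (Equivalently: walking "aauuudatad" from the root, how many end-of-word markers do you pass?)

1

Traverse "aauuudatad" character by character; count nodes along the way that are marked as word ends.
Prefixes of the query that are stored words: "aauuudatad"
Count: 1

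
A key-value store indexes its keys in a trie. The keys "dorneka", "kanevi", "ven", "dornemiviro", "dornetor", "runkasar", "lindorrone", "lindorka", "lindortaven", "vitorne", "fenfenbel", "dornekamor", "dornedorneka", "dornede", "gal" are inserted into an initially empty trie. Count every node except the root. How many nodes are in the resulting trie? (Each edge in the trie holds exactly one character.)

Count nodes per top-level branch (shared prefixes stored once):
  'd'-branch (dornede, dornedorneka, dorneka, dornekamor, dornemiviro, dornetor): 27 nodes
  'f'-branch (fenfenbel): 9 nodes
  'g'-branch (gal): 3 nodes
  'k'-branch (kanevi): 6 nodes
  'l'-branch (lindorka, lindorrone, lindortaven): 17 nodes
  'r'-branch (runkasar): 8 nodes
  'v'-branch (ven, vitorne): 9 nodes
Sum: 79

79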